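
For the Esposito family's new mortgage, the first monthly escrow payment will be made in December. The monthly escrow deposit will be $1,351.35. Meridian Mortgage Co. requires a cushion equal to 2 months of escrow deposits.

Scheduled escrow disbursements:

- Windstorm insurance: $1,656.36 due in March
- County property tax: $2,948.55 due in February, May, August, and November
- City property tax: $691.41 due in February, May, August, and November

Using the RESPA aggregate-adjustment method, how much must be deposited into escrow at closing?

$3,530.88

Cushion = 2 × $1,351.35 = $2,702.70
Trial balance (start $0, +$1,351.35 each month, − disbursements):
  Dec: +$1,351.35 → $1,351.35
  Jan: +$1,351.35 → $2,702.70
  Feb: +$1,351.35 − $3,639.96 → $414.09
  Mar: +$1,351.35 − $1,656.36 → $109.08
  Apr: +$1,351.35 → $1,460.43
  May: +$1,351.35 − $3,639.96 → -$828.18
  Jun: +$1,351.35 → $523.17
  Jul: +$1,351.35 → $1,874.52
  Aug: +$1,351.35 − $3,639.96 → -$414.09
  Sep: +$1,351.35 → $937.26
  Oct: +$1,351.35 → $2,288.61
  Nov: +$1,351.35 − $3,639.96 → $0.00
Lowest trial balance = -$828.18 (May)
Initial deposit = cushion − low point = $2,702.70 − (-$828.18) = $3,530.88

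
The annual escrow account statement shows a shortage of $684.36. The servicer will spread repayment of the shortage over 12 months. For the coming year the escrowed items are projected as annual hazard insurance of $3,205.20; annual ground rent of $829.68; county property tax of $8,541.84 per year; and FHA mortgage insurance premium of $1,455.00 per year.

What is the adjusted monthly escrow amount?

Hazard insurance = $3,205.20 annually
Ground rent = $829.68 annually
County property tax = $8,541.84 annually
FHA mortgage insurance premium = $1,455.00 annually
Yearly total = $14,031.72
Monthly = $14,031.72 ÷ 12 = $1,169.31
Shortage per month = $684.36 ÷ 12 = $57.03
New monthly escrow = $1,169.31 + $57.03 = $1,226.34

$1,226.34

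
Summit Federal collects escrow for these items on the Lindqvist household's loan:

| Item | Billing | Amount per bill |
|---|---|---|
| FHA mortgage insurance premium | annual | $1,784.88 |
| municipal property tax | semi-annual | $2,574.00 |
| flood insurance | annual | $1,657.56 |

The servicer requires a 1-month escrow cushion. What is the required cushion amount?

FHA mortgage insurance premium — $1,784.88
Municipal property tax — $2,574.00 × 2 = $5,148.00
Flood insurance — $1,657.56
Yearly total = $1,784.88 + $5,148.00 + $1,657.56 = $8,590.44
Base monthly escrow = $8,590.44 ÷ 12 = $715.87
Reserve = 1 × $715.87 = $715.87

$715.87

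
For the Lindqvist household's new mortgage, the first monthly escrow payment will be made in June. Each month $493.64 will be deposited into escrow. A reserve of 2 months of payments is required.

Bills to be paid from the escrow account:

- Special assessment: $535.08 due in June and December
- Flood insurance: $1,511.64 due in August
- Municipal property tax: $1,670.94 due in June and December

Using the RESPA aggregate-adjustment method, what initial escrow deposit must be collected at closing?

$3,455.48

Cushion = 2 × $493.64 = $987.28
Trial balance (start $0, +$493.64 each month, − disbursements):
  Jun: +$493.64 − $2,206.02 → -$1,712.38
  Jul: +$493.64 → -$1,218.74
  Aug: +$493.64 − $1,511.64 → -$2,236.74
  Sep: +$493.64 → -$1,743.10
  Oct: +$493.64 → -$1,249.46
  Nov: +$493.64 → -$755.82
  Dec: +$493.64 − $2,206.02 → -$2,468.20
  Jan: +$493.64 → -$1,974.56
  Feb: +$493.64 → -$1,480.92
  Mar: +$493.64 → -$987.28
  Apr: +$493.64 → -$493.64
  May: +$493.64 → $0.00
Lowest trial balance = -$2,468.20 (Dec)
Initial deposit = cushion − low point = $987.28 − (-$2,468.20) = $3,455.48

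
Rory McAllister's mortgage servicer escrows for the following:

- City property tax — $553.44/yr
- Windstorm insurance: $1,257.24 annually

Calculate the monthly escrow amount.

$150.89

City property tax: $553.44 annually
Windstorm insurance: $1,257.24 annually
Total annual escrow = $553.44 + $1,257.24 = $1,810.68
Base monthly escrow = $1,810.68 / 12 = $150.89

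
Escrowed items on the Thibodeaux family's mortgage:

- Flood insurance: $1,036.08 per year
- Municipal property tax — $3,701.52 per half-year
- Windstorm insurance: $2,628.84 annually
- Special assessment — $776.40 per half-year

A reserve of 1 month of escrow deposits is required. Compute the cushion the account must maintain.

$1,051.73

Flood insurance = $1,036.08/yr
Municipal property tax = $3,701.52 × 2 = $7,403.04/yr
Windstorm insurance = $2,628.84/yr
Special assessment = $776.40 × 2 = $1,552.80/yr
Annual escrow total = $12,620.76
Base monthly escrow = $12,620.76 ÷ 12 = $1,051.73
Cushion = 1 × $1,051.73 = $1,051.73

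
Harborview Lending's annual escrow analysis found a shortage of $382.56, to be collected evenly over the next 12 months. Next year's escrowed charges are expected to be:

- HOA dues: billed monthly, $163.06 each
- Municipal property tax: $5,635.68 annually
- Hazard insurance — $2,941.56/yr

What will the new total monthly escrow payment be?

$909.71

HOA dues = $163.06 × 12 = $1,956.72/yr
Municipal property tax = $5,635.68/yr
Hazard insurance = $2,941.56/yr
Total per year = $10,533.96
Per month = $10,533.96 ÷ 12 = $877.83
Monthly shortage recovery: $382.56 / 12 = $31.88
Adjusted monthly = $877.83 + $31.88 = $909.71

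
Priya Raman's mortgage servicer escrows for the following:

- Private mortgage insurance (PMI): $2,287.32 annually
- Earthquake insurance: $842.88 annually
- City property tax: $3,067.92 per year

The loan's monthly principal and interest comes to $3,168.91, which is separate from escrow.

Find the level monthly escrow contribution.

$516.51

Private mortgage insurance (PMI) — $2,287.32 per year
Earthquake insurance — $842.88 per year
City property tax — $3,067.92 per year
Combined annual = $2,287.32 + $842.88 + $3,067.92 = $6,198.12
Base monthly escrow = $6,198.12 ÷ 12 = $516.51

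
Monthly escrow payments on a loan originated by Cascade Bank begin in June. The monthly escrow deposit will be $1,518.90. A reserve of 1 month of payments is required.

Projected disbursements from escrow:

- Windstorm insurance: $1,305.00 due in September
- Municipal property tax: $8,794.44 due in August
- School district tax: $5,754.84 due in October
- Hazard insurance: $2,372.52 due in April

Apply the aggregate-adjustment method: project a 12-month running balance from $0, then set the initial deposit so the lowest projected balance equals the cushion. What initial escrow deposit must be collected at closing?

Cushion = 1 × $1,518.90 = $1,518.90
Trial balance (start $0, +$1,518.90 each month, − disbursements):
  Jun: +$1,518.90 → $1,518.90
  Jul: +$1,518.90 → $3,037.80
  Aug: +$1,518.90 − $8,794.44 → -$4,237.74
  Sep: +$1,518.90 − $1,305.00 → -$4,023.84
  Oct: +$1,518.90 − $5,754.84 → -$8,259.78
  Nov: +$1,518.90 → -$6,740.88
  Dec: +$1,518.90 → -$5,221.98
  Jan: +$1,518.90 → -$3,703.08
  Feb: +$1,518.90 → -$2,184.18
  Mar: +$1,518.90 → -$665.28
  Apr: +$1,518.90 − $2,372.52 → -$1,518.90
  May: +$1,518.90 → $0.00
Lowest trial balance = -$8,259.78 (Oct)
Initial deposit = cushion − low point = $1,518.90 − (-$8,259.78) = $9,778.68

$9,778.68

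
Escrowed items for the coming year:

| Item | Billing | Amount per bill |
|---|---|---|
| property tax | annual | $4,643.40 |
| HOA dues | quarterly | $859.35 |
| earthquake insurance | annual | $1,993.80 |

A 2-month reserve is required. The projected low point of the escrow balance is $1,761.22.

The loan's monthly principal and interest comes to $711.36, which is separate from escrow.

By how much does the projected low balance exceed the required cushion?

$82.12

Property tax: $4,643.40 annually
HOA dues: $859.35 × 4 = $3,437.40 annually
Earthquake insurance: $1,993.80 annually
Combined annual = $4,643.40 + $3,437.40 + $1,993.80 = $10,074.60
Monthly escrow = $10,074.60 ÷ 12 = $839.55
Required cushion = 2 × $839.55 = $1,679.10
Excess over cushion: $1,761.22 − $1,679.10 = $82.12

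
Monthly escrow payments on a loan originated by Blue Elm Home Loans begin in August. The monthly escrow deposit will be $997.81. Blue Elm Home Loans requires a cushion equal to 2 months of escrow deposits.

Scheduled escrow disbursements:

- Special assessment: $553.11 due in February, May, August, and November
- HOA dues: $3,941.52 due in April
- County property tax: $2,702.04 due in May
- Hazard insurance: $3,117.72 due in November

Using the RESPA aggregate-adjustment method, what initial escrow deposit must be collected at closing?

$3,991.24

Cushion = 2 × $997.81 = $1,995.62
Trial balance (start $0, +$997.81 each month, − disbursements):
  Aug: +$997.81 − $553.11 → $444.70
  Sep: +$997.81 → $1,442.51
  Oct: +$997.81 → $2,440.32
  Nov: +$997.81 − $3,670.83 → -$232.70
  Dec: +$997.81 → $765.11
  Jan: +$997.81 → $1,762.92
  Feb: +$997.81 − $553.11 → $2,207.62
  Mar: +$997.81 → $3,205.43
  Apr: +$997.81 − $3,941.52 → $261.72
  May: +$997.81 − $3,255.15 → -$1,995.62
  Jun: +$997.81 → -$997.81
  Jul: +$997.81 → $0.00
Lowest trial balance = -$1,995.62 (May)
Initial deposit = cushion − low point = $1,995.62 − (-$1,995.62) = $3,991.24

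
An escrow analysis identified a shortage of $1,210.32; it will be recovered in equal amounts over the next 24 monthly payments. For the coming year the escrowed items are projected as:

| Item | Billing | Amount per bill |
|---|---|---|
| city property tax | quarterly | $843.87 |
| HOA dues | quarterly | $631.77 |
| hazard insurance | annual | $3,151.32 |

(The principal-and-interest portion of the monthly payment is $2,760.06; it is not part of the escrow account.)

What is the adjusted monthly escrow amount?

City property tax: $843.87 × 4 = $3,375.48 per year
HOA dues: $631.77 × 4 = $2,527.08 per year
Hazard insurance: $3,151.32 per year
Total annual escrow = $9,053.88
Base monthly escrow = $9,053.88 / 12 = $754.49
Shortage spread = $1,210.32 / 24 = $50.43/mo
New monthly escrow = $754.49 + $50.43 = $804.92

$804.92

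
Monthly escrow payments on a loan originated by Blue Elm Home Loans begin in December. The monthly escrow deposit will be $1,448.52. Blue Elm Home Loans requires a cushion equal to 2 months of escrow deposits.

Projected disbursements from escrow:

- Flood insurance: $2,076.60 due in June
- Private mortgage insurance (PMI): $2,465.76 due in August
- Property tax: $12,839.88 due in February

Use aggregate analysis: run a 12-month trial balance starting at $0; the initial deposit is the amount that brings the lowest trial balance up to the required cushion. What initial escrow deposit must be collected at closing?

$11,391.36

Cushion = 2 × $1,448.52 = $2,897.04
Trial balance (start $0, +$1,448.52 each month, − disbursements):
  Dec: +$1,448.52 → $1,448.52
  Jan: +$1,448.52 → $2,897.04
  Feb: +$1,448.52 − $12,839.88 → -$8,494.32
  Mar: +$1,448.52 → -$7,045.80
  Apr: +$1,448.52 → -$5,597.28
  May: +$1,448.52 → -$4,148.76
  Jun: +$1,448.52 − $2,076.60 → -$4,776.84
  Jul: +$1,448.52 → -$3,328.32
  Aug: +$1,448.52 − $2,465.76 → -$4,345.56
  Sep: +$1,448.52 → -$2,897.04
  Oct: +$1,448.52 → -$1,448.52
  Nov: +$1,448.52 → $0.00
Lowest trial balance = -$8,494.32 (Feb)
Initial deposit = cushion − low point = $2,897.04 − (-$8,494.32) = $11,391.36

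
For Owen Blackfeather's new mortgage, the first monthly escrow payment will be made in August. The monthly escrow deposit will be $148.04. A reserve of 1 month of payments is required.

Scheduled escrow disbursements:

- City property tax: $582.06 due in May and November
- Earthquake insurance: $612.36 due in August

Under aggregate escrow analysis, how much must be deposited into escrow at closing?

Cushion = 1 × $148.04 = $148.04
Trial balance (start $0, +$148.04 each month, − disbursements):
  Aug: +$148.04 − $612.36 → -$464.32
  Sep: +$148.04 → -$316.28
  Oct: +$148.04 → -$168.24
  Nov: +$148.04 − $582.06 → -$602.26
  Dec: +$148.04 → -$454.22
  Jan: +$148.04 → -$306.18
  Feb: +$148.04 → -$158.14
  Mar: +$148.04 → -$10.10
  Apr: +$148.04 → $137.94
  May: +$148.04 − $582.06 → -$296.08
  Jun: +$148.04 → -$148.04
  Jul: +$148.04 → $0.00
Lowest trial balance = -$602.26 (Nov)
Initial deposit = cushion − low point = $148.04 − (-$602.26) = $750.30

$750.30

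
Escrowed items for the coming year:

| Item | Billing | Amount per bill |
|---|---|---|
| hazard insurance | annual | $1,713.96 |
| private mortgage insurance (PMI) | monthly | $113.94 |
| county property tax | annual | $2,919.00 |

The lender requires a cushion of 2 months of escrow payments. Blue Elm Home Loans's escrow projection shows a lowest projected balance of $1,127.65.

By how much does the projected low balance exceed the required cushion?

$127.61

Hazard insurance: $1,713.96 per year
Private mortgage insurance (PMI): $113.94 × 12 = $1,367.28 per year
County property tax: $2,919.00 per year
Yearly total = $1,713.96 + $1,367.28 + $2,919.00 = $6,000.24
Base monthly escrow = $6,000.24 / 12 = $500.02
Required cushion = 2 × $500.02 = $1,000.04
Excess over cushion: $1,127.65 − $1,000.04 = $127.61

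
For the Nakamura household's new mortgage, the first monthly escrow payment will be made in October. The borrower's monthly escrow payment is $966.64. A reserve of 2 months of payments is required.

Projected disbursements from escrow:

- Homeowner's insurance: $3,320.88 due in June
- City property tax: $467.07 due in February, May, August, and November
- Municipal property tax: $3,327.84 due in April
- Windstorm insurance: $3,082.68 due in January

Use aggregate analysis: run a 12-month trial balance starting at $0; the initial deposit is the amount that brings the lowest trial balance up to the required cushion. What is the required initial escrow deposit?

Cushion = 2 × $966.64 = $1,933.28
Trial balance (start $0, +$966.64 each month, − disbursements):
  Oct: +$966.64 → $966.64
  Nov: +$966.64 − $467.07 → $1,466.21
  Dec: +$966.64 → $2,432.85
  Jan: +$966.64 − $3,082.68 → $316.81
  Feb: +$966.64 − $467.07 → $816.38
  Mar: +$966.64 → $1,783.02
  Apr: +$966.64 − $3,327.84 → -$578.18
  May: +$966.64 − $467.07 → -$78.61
  Jun: +$966.64 − $3,320.88 → -$2,432.85
  Jul: +$966.64 → -$1,466.21
  Aug: +$966.64 − $467.07 → -$966.64
  Sep: +$966.64 → $0.00
Lowest trial balance = -$2,432.85 (Jun)
Initial deposit = cushion − low point = $1,933.28 − (-$2,432.85) = $4,366.13

$4,366.13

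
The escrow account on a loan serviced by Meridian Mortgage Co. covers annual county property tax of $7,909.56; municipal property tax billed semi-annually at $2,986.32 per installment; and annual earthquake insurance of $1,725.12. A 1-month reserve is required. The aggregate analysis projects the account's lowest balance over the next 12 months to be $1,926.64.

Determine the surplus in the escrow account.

County property tax: $7,909.56 annually
Municipal property tax: $2,986.32 × 2 = $5,972.64 annually
Earthquake insurance: $1,725.12 annually
Combined annual = $7,909.56 + $5,972.64 + $1,725.12 = $15,607.32
Per month = $15,607.32 ÷ 12 = $1,300.61
Cushion = 1 × $1,300.61 = $1,300.61
Surplus = $1,926.64 − $1,300.61 = $626.03

$626.03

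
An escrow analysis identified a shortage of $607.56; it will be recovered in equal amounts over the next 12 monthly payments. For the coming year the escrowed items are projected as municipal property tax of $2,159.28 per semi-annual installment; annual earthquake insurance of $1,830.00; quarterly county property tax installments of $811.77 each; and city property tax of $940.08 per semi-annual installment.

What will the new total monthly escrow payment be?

Municipal property tax — $2,159.28 × 2 = $4,318.56 annually
Earthquake insurance — $1,830.00 annually
County property tax — $811.77 × 4 = $3,247.08 annually
City property tax — $940.08 × 2 = $1,880.16 annually
Annual escrow total = $4,318.56 + $1,830.00 + $3,247.08 + $1,880.16 = $11,275.80
Monthly escrow = $11,275.80 / 12 = $939.65
Shortage per month = $607.56 ÷ 12 = $50.63
Adjusted monthly = $939.65 + $50.63 = $990.28

$990.28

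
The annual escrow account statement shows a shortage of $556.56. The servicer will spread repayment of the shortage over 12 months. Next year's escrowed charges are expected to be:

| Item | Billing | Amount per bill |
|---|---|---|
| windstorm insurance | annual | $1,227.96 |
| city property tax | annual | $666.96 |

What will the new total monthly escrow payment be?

$204.29

Windstorm insurance = $1,227.96
City property tax = $666.96
Combined annual = $1,227.96 + $666.96 = $1,894.92
Monthly = $1,894.92 ÷ 12 = $157.91
Monthly shortage recovery: $556.56 / 12 = $46.38
New monthly escrow = $157.91 + $46.38 = $204.29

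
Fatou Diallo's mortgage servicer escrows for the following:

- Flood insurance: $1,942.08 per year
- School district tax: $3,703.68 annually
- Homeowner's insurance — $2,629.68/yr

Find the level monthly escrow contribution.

$689.62

Flood insurance = $1,942.08 annually
School district tax = $3,703.68 annually
Homeowner's insurance = $2,629.68 annually
Total per year = $8,275.44
Monthly escrow = $8,275.44 / 12 = $689.62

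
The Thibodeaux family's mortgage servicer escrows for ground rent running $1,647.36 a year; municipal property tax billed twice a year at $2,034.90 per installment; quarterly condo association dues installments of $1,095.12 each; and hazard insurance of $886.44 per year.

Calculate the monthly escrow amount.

$915.34

Ground rent: $1,647.36 per year
Municipal property tax: $2,034.90 × 2 = $4,069.80 per year
Condo association dues: $1,095.12 × 4 = $4,380.48 per year
Hazard insurance: $886.44 per year
Total annual escrow = $1,647.36 + $4,069.80 + $4,380.48 + $886.44 = $10,984.08
Monthly = $10,984.08 / 12 = $915.34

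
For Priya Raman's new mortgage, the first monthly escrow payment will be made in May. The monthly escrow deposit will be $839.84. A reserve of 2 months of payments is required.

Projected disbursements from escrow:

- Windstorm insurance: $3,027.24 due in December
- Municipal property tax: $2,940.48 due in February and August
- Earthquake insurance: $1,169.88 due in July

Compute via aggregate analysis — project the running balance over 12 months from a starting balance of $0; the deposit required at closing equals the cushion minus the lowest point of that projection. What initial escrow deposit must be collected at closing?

Cushion = 2 × $839.84 = $1,679.68
Trial balance (start $0, +$839.84 each month, − disbursements):
  May: +$839.84 → $839.84
  Jun: +$839.84 → $1,679.68
  Jul: +$839.84 − $1,169.88 → $1,349.64
  Aug: +$839.84 − $2,940.48 → -$751.00
  Sep: +$839.84 → $88.84
  Oct: +$839.84 → $928.68
  Nov: +$839.84 → $1,768.52
  Dec: +$839.84 − $3,027.24 → -$418.88
  Jan: +$839.84 → $420.96
  Feb: +$839.84 − $2,940.48 → -$1,679.68
  Mar: +$839.84 → -$839.84
  Apr: +$839.84 → $0.00
Lowest trial balance = -$1,679.68 (Feb)
Initial deposit = cushion − low point = $1,679.68 − (-$1,679.68) = $3,359.36

$3,359.36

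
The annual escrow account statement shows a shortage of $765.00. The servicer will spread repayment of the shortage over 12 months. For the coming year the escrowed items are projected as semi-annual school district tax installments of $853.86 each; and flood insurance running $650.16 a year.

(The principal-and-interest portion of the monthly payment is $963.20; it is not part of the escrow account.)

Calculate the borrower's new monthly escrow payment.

$260.24

School district tax — $853.86 × 2 = $1,707.72 annually
Flood insurance — $650.16 annually
Total per year = $2,357.88
Per month = $2,357.88 ÷ 12 = $196.49
Monthly shortage recovery: $765.00 / 12 = $63.75
New monthly escrow = $196.49 + $63.75 = $260.24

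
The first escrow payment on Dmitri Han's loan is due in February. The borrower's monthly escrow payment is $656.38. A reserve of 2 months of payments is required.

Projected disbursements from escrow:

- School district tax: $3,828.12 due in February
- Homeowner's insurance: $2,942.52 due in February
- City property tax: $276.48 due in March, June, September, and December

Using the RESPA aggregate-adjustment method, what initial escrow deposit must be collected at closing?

$7,427.02

Cushion = 2 × $656.38 = $1,312.76
Trial balance (start $0, +$656.38 each month, − disbursements):
  Feb: +$656.38 − $6,770.64 → -$6,114.26
  Mar: +$656.38 − $276.48 → -$5,734.36
  Apr: +$656.38 → -$5,077.98
  May: +$656.38 → -$4,421.60
  Jun: +$656.38 − $276.48 → -$4,041.70
  Jul: +$656.38 → -$3,385.32
  Aug: +$656.38 → -$2,728.94
  Sep: +$656.38 − $276.48 → -$2,349.04
  Oct: +$656.38 → -$1,692.66
  Nov: +$656.38 → -$1,036.28
  Dec: +$656.38 − $276.48 → -$656.38
  Jan: +$656.38 → $0.00
Lowest trial balance = -$6,114.26 (Feb)
Initial deposit = cushion − low point = $1,312.76 − (-$6,114.26) = $7,427.02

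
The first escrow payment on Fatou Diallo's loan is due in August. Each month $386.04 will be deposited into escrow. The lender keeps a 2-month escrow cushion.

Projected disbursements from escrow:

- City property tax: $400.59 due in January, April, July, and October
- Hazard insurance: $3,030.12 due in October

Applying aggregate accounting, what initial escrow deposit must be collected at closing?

$3,044.67

Cushion = 2 × $386.04 = $772.08
Trial balance (start $0, +$386.04 each month, − disbursements):
  Aug: +$386.04 → $386.04
  Sep: +$386.04 → $772.08
  Oct: +$386.04 − $3,430.71 → -$2,272.59
  Nov: +$386.04 → -$1,886.55
  Dec: +$386.04 → -$1,500.51
  Jan: +$386.04 − $400.59 → -$1,515.06
  Feb: +$386.04 → -$1,129.02
  Mar: +$386.04 → -$742.98
  Apr: +$386.04 − $400.59 → -$757.53
  May: +$386.04 → -$371.49
  Jun: +$386.04 → $14.55
  Jul: +$386.04 − $400.59 → $0.00
Lowest trial balance = -$2,272.59 (Oct)
Initial deposit = cushion − low point = $772.08 − (-$2,272.59) = $3,044.67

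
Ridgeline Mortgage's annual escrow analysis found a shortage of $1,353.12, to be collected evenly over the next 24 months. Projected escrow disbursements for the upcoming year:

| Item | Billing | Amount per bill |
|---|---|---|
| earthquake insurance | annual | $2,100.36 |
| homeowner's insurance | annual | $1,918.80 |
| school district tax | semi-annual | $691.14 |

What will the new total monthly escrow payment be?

$506.50

Earthquake insurance: $2,100.36 per year
Homeowner's insurance: $1,918.80 per year
School district tax: $691.14 × 2 = $1,382.28 per year
Total per year = $2,100.36 + $1,918.80 + $1,382.28 = $5,401.44
Base monthly escrow = $5,401.44 ÷ 12 = $450.12
Shortage spread = $1,353.12 ÷ 24 = $56.38/mo
New monthly escrow = $450.12 + $56.38 = $506.50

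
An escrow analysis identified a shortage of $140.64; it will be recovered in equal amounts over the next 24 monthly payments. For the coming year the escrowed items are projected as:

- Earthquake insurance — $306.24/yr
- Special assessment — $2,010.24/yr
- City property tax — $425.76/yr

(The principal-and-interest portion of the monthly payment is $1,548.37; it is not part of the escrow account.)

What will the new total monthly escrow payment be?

Earthquake insurance: $306.24
Special assessment: $2,010.24
City property tax: $425.76
Yearly total = $2,742.24
Monthly = $2,742.24 / 12 = $228.52
Shortage spread = $140.64 / 24 = $5.86/mo
New monthly escrow = $228.52 + $5.86 = $234.38

$234.38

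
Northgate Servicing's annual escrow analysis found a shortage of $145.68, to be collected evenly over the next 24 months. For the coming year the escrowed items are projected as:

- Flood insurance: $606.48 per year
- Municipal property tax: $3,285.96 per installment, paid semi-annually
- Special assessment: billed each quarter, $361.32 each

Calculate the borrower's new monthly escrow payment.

$724.71

Flood insurance = $606.48 annually
Municipal property tax = $3,285.96 × 2 = $6,571.92 annually
Special assessment = $361.32 × 4 = $1,445.28 annually
Total annual escrow = $8,623.68
Per month = $8,623.68 / 12 = $718.64
Monthly shortage recovery: $145.68 ÷ 24 = $6.07
New monthly escrow = $718.64 + $6.07 = $724.71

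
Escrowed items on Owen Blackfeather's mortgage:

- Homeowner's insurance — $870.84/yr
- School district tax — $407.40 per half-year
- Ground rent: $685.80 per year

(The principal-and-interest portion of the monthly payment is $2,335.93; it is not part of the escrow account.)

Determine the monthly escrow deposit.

Homeowner's insurance — $870.84
School district tax — $407.40 × 2 = $814.80
Ground rent — $685.80
Annual escrow total = $870.84 + $814.80 + $685.80 = $2,371.44
Monthly = $2,371.44 / 12 = $197.62

$197.62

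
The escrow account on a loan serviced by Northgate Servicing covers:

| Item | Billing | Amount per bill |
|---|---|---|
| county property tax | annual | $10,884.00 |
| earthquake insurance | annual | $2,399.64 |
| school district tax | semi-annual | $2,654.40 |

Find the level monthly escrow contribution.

County property tax: $10,884.00
Earthquake insurance: $2,399.64
School district tax: $2,654.40 × 2 = $5,308.80
Annual escrow total = $10,884.00 + $2,399.64 + $5,308.80 = $18,592.44
Monthly = $18,592.44 / 12 = $1,549.37

$1,549.37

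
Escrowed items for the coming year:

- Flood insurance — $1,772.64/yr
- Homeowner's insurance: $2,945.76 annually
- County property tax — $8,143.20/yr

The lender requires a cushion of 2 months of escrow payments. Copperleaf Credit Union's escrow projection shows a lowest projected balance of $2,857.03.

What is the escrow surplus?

$713.43

Flood insurance = $1,772.64/yr
Homeowner's insurance = $2,945.76/yr
County property tax = $8,143.20/yr
Yearly total = $1,772.64 + $2,945.76 + $8,143.20 = $12,861.60
Monthly escrow = $12,861.60 ÷ 12 = $1,071.80
Cushion = 2 × $1,071.80 = $2,143.60
Excess over cushion: $2,857.03 − $2,143.60 = $713.43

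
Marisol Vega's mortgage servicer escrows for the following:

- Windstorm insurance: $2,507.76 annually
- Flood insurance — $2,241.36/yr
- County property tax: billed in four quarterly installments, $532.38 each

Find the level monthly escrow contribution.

Windstorm insurance = $2,507.76 annually
Flood insurance = $2,241.36 annually
County property tax = $532.38 × 4 = $2,129.52 annually
Total annual escrow = $6,878.64
Per month = $6,878.64 ÷ 12 = $573.22

$573.22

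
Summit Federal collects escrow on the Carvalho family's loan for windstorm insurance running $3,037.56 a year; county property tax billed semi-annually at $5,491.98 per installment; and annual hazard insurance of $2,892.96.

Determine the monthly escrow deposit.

$1,409.54

Windstorm insurance = $3,037.56 per year
County property tax = $5,491.98 × 2 = $10,983.96 per year
Hazard insurance = $2,892.96 per year
Yearly total = $3,037.56 + $10,983.96 + $2,892.96 = $16,914.48
Base monthly escrow = $16,914.48 ÷ 12 = $1,409.54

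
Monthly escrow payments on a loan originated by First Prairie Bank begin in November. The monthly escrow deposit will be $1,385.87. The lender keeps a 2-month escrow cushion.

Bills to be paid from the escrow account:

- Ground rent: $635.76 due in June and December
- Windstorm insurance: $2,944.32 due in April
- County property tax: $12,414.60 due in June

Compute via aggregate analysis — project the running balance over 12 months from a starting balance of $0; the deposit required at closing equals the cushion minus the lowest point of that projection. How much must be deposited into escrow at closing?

Cushion = 2 × $1,385.87 = $2,771.74
Trial balance (start $0, +$1,385.87 each month, − disbursements):
  Nov: +$1,385.87 → $1,385.87
  Dec: +$1,385.87 − $635.76 → $2,135.98
  Jan: +$1,385.87 → $3,521.85
  Feb: +$1,385.87 → $4,907.72
  Mar: +$1,385.87 → $6,293.59
  Apr: +$1,385.87 − $2,944.32 → $4,735.14
  May: +$1,385.87 → $6,121.01
  Jun: +$1,385.87 − $13,050.36 → -$5,543.48
  Jul: +$1,385.87 → -$4,157.61
  Aug: +$1,385.87 → -$2,771.74
  Sep: +$1,385.87 → -$1,385.87
  Oct: +$1,385.87 → $0.00
Lowest trial balance = -$5,543.48 (Jun)
Initial deposit = cushion − low point = $2,771.74 − (-$5,543.48) = $8,315.22

$8,315.22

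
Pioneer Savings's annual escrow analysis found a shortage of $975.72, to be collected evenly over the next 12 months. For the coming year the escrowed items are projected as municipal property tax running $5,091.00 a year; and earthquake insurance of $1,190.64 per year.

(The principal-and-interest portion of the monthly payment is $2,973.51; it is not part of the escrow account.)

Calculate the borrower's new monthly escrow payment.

Municipal property tax — $5,091.00/yr
Earthquake insurance — $1,190.64/yr
Total annual escrow = $5,091.00 + $1,190.64 = $6,281.64
Monthly = $6,281.64 / 12 = $523.47
Shortage per month = $975.72 / 12 = $81.31
Adjusted monthly = $523.47 + $81.31 = $604.78

$604.78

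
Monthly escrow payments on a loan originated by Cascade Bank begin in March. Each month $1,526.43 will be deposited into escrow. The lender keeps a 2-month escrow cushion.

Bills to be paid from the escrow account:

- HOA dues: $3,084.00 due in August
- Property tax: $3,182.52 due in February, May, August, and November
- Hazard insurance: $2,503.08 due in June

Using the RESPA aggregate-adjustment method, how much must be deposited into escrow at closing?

Cushion = 2 × $1,526.43 = $3,052.86
Trial balance (start $0, +$1,526.43 each month, − disbursements):
  Mar: +$1,526.43 → $1,526.43
  Apr: +$1,526.43 → $3,052.86
  May: +$1,526.43 − $3,182.52 → $1,396.77
  Jun: +$1,526.43 − $2,503.08 → $420.12
  Jul: +$1,526.43 → $1,946.55
  Aug: +$1,526.43 − $6,266.52 → -$2,793.54
  Sep: +$1,526.43 → -$1,267.11
  Oct: +$1,526.43 → $259.32
  Nov: +$1,526.43 − $3,182.52 → -$1,396.77
  Dec: +$1,526.43 → $129.66
  Jan: +$1,526.43 → $1,656.09
  Feb: +$1,526.43 − $3,182.52 → $0.00
Lowest trial balance = -$2,793.54 (Aug)
Initial deposit = cushion − low point = $3,052.86 − (-$2,793.54) = $5,846.40

$5,846.40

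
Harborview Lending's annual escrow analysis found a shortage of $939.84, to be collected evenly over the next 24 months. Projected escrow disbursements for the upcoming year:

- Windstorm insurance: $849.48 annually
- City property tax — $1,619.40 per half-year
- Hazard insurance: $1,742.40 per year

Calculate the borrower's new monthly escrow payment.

$525.05

Windstorm insurance = $849.48 per year
City property tax = $1,619.40 × 2 = $3,238.80 per year
Hazard insurance = $1,742.40 per year
Yearly total = $849.48 + $3,238.80 + $1,742.40 = $5,830.68
Per month = $5,830.68 / 12 = $485.89
Shortage spread = $939.84 ÷ 24 = $39.16/mo
New monthly escrow = $485.89 + $39.16 = $525.05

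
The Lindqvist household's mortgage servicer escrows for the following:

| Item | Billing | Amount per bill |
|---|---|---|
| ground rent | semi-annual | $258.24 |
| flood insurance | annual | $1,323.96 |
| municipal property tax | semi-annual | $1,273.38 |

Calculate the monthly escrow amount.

$365.60

Ground rent = $258.24 × 2 = $516.48 per year
Flood insurance = $1,323.96 per year
Municipal property tax = $1,273.38 × 2 = $2,546.76 per year
Total per year = $516.48 + $1,323.96 + $2,546.76 = $4,387.20
Per month = $4,387.20 / 12 = $365.60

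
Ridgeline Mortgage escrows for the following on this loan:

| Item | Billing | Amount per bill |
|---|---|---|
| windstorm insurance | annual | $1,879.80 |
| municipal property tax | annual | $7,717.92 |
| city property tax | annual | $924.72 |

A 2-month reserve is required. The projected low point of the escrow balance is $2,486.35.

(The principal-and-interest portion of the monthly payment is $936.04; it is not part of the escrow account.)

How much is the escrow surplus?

Windstorm insurance = $1,879.80 per year
Municipal property tax = $7,717.92 per year
City property tax = $924.72 per year
Annual escrow total = $1,879.80 + $7,717.92 + $924.72 = $10,522.44
Per month = $10,522.44 / 12 = $876.87
Cushion = 2 × $876.87 = $1,753.74
Excess over cushion: $2,486.35 − $1,753.74 = $732.61

$732.61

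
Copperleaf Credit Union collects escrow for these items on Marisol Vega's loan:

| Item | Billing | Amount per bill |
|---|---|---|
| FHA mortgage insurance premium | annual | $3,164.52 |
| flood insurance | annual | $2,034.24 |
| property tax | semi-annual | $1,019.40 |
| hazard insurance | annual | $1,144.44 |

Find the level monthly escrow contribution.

$698.50

FHA mortgage insurance premium: $3,164.52 per year
Flood insurance: $2,034.24 per year
Property tax: $1,019.40 × 2 = $2,038.80 per year
Hazard insurance: $1,144.44 per year
Combined annual = $3,164.52 + $2,034.24 + $2,038.80 + $1,144.44 = $8,382.00
Base monthly escrow = $8,382.00 / 12 = $698.50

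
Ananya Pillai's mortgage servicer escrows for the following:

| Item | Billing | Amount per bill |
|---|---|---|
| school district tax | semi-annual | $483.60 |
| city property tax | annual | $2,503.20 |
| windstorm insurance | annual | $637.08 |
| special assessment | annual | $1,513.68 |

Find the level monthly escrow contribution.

$468.43

School district tax: $483.60 × 2 = $967.20/yr
City property tax: $2,503.20/yr
Windstorm insurance: $637.08/yr
Special assessment: $1,513.68/yr
Total per year = $5,621.16
Monthly = $5,621.16 ÷ 12 = $468.43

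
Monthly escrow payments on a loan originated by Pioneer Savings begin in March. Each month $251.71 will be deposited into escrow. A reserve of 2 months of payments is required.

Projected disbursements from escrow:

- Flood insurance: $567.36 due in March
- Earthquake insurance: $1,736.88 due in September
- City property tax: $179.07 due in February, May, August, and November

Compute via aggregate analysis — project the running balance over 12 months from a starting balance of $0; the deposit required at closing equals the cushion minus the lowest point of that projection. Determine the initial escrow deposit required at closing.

Cushion = 2 × $251.71 = $503.42
Trial balance (start $0, +$251.71 each month, − disbursements):
  Mar: +$251.71 − $567.36 → -$315.65
  Apr: +$251.71 → -$63.94
  May: +$251.71 − $179.07 → $8.70
  Jun: +$251.71 → $260.41
  Jul: +$251.71 → $512.12
  Aug: +$251.71 − $179.07 → $584.76
  Sep: +$251.71 − $1,736.88 → -$900.41
  Oct: +$251.71 → -$648.70
  Nov: +$251.71 − $179.07 → -$576.06
  Dec: +$251.71 → -$324.35
  Jan: +$251.71 → -$72.64
  Feb: +$251.71 − $179.07 → $0.00
Lowest trial balance = -$900.41 (Sep)
Initial deposit = cushion − low point = $503.42 − (-$900.41) = $1,403.83

$1,403.83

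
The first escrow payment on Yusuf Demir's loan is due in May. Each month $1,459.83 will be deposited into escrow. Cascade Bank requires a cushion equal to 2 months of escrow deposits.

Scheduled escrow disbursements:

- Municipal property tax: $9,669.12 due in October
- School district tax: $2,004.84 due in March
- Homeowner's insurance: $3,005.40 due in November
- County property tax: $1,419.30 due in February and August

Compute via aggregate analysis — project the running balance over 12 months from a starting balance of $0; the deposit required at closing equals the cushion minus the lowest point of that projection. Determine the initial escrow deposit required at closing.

Cushion = 2 × $1,459.83 = $2,919.66
Trial balance (start $0, +$1,459.83 each month, − disbursements):
  May: +$1,459.83 → $1,459.83
  Jun: +$1,459.83 → $2,919.66
  Jul: +$1,459.83 → $4,379.49
  Aug: +$1,459.83 − $1,419.30 → $4,420.02
  Sep: +$1,459.83 → $5,879.85
  Oct: +$1,459.83 − $9,669.12 → -$2,329.44
  Nov: +$1,459.83 − $3,005.40 → -$3,875.01
  Dec: +$1,459.83 → -$2,415.18
  Jan: +$1,459.83 → -$955.35
  Feb: +$1,459.83 − $1,419.30 → -$914.82
  Mar: +$1,459.83 − $2,004.84 → -$1,459.83
  Apr: +$1,459.83 → $0.00
Lowest trial balance = -$3,875.01 (Nov)
Initial deposit = cushion − low point = $2,919.66 − (-$3,875.01) = $6,794.67

$6,794.67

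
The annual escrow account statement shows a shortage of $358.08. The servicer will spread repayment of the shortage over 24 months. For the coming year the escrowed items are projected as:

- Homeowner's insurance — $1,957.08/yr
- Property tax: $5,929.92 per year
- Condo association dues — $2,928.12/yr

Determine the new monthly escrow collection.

$916.18

Homeowner's insurance = $1,957.08
Property tax = $5,929.92
Condo association dues = $2,928.12
Combined annual = $1,957.08 + $5,929.92 + $2,928.12 = $10,815.12
Monthly = $10,815.12 / 12 = $901.26
Monthly shortage recovery: $358.08 ÷ 24 = $14.92
New monthly escrow = $901.26 + $14.92 = $916.18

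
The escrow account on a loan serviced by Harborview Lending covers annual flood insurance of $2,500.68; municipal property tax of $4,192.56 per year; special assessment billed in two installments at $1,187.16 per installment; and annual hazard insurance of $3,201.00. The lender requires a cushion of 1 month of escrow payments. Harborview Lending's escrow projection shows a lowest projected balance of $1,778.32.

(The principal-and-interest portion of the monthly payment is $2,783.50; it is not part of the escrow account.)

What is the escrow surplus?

$755.94

Flood insurance — $2,500.68
Municipal property tax — $4,192.56
Special assessment — $1,187.16 × 2 = $2,374.32
Hazard insurance — $3,201.00
Total annual escrow = $2,500.68 + $4,192.56 + $2,374.32 + $3,201.00 = $12,268.56
Monthly escrow = $12,268.56 ÷ 12 = $1,022.38
Cushion = 1 × $1,022.38 = $1,022.38
Excess over cushion: $1,778.32 − $1,022.38 = $755.94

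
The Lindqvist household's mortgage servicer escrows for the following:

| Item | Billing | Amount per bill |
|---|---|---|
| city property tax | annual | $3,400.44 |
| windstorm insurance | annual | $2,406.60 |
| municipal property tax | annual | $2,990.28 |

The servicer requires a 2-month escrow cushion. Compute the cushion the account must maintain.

City property tax = $3,400.44 annually
Windstorm insurance = $2,406.60 annually
Municipal property tax = $2,990.28 annually
Yearly total = $8,797.32
Monthly = $8,797.32 ÷ 12 = $733.11
Required cushion = 2 × $733.11 = $1,466.22

$1,466.22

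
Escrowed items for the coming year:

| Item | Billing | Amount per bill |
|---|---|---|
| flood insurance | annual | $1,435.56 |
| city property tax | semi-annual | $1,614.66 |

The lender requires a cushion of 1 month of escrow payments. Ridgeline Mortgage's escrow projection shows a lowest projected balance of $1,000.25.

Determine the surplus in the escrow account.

$611.51

Flood insurance = $1,435.56 annually
City property tax = $1,614.66 × 2 = $3,229.32 annually
Total per year = $1,435.56 + $3,229.32 = $4,664.88
Per month = $4,664.88 / 12 = $388.74
Required reserve = 1 × $388.74 = $388.74
Excess over cushion: $1,000.25 − $388.74 = $611.51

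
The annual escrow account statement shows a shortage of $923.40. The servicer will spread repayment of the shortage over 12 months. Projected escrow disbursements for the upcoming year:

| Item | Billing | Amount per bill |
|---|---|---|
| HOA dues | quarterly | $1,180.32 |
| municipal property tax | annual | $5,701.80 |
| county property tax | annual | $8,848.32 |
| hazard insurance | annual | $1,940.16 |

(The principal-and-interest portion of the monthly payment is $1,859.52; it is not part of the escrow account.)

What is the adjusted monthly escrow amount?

$1,844.58

HOA dues — $1,180.32 × 4 = $4,721.28/yr
Municipal property tax — $5,701.80/yr
County property tax — $8,848.32/yr
Hazard insurance — $1,940.16/yr
Combined annual = $4,721.28 + $5,701.80 + $8,848.32 + $1,940.16 = $21,211.56
Per month = $21,211.56 / 12 = $1,767.63
Monthly shortage recovery: $923.40 / 12 = $76.95
Adjusted monthly = $1,767.63 + $76.95 = $1,844.58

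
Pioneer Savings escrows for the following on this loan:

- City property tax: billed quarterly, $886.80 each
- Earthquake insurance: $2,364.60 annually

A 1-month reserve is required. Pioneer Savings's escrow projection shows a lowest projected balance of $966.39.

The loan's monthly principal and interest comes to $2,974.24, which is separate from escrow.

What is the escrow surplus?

$473.74

City property tax = $886.80 × 4 = $3,547.20
Earthquake insurance = $2,364.60
Combined annual = $3,547.20 + $2,364.60 = $5,911.80
Base monthly escrow = $5,911.80 ÷ 12 = $492.65
Required cushion = 1 × $492.65 = $492.65
Surplus = $966.39 − $492.65 = $473.74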